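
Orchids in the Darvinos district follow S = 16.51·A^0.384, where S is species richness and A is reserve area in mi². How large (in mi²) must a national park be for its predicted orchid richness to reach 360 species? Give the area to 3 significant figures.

360 = 16.51 × A^0.384  ⇒  A^0.384 = 360/16.51 = 21.8
ln A = ln(21.8) / 0.384 = 3.0821 / 0.384 = 8.0264
A = e^8.0264 ≈ 3061 mi²

3060 mi²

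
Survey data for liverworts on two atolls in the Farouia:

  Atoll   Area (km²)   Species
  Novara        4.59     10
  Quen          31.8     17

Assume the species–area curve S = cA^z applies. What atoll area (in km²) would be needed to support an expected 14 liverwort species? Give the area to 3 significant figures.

z = ln(17/10) / ln(31.8/4.59) = 0.5306 / 1.9356 = 0.2741
c = 10 / 4.59^0.2741 = 10 / 1.519 = 6.585
A = (14/6.585)^(1/0.2741) ⇒ ln A = ln(2.126)/0.2741 = 2.7512
A = e^2.7512 ≈ 15.66 km²

15.7 km²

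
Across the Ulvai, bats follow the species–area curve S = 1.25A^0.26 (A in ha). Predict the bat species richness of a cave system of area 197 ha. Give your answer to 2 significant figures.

S = 1.25 × 197^0.26 = 1.25 × 3.95 ≈ 4.937

4.9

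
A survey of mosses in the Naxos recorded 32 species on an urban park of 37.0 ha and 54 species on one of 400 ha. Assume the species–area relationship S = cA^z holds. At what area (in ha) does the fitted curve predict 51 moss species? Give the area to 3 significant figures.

z = ln(54/32) / ln(400/37) = 0.5232 / 2.3805 = 0.2198
c = 32 / 37^0.2198 = 32 / 2.212 = 14.47
A = (51/14.47)^(1/0.2198) ⇒ ln A = ln(3.525)/0.2198 = 5.7314
A = e^5.7314 ≈ 308.4 ha

308 ha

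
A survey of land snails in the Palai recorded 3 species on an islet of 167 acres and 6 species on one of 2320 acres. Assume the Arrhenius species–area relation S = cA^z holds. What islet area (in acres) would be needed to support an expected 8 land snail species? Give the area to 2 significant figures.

z = ln(6/3) / ln(2320/167) = 0.6931 / 2.6313 = 0.2634
c = 3 / 167^0.2634 = 3 / 3.85 = 0.7791
A = (8/0.7791)^(1/0.2634) ⇒ ln A = ln(10.27)/0.2634 = 8.8414
A = e^8.8414 ≈ 6915 acres

6900 acres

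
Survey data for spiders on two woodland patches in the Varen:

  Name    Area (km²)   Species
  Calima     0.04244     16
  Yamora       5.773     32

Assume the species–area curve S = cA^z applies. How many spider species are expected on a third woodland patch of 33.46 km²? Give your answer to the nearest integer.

41

z = ln(32/16) / ln(5.773/0.04244) = 0.6931 / 4.9129 = 0.1411
c = 16 / 0.04244^0.1411 = 16 / 0.6403 = 24.99
S₃ = 24.99 × 33.46^0.1411 = 24.99 × 1.641 ≈ 41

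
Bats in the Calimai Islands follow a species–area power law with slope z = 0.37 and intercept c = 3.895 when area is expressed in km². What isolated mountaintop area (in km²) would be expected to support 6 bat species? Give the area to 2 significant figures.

6 = 3.895 × A^0.37  ⇒  A^0.37 = 6/3.895 = 1.54
ln A = ln(1.54) / 0.37 = 0.4321 / 0.37 = 1.1677
A = e^1.1677 ≈ 3.215 km²

3.2 km²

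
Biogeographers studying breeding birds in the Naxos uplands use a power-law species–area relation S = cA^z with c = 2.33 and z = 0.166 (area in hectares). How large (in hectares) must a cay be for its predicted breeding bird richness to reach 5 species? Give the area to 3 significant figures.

99.5 hectares

5 = 2.33 × A^0.166  ⇒  A^0.166 = 5/2.33 = 2.146
ln A = ln(2.146) / 0.166 = 0.7636 / 0.166 = 4.5998
A = e^4.5998 ≈ 99.47 hectares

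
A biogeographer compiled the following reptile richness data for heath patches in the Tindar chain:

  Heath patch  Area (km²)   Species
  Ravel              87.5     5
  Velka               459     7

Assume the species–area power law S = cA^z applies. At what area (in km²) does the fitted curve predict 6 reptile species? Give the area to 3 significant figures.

z = ln(7/5) / ln(459/87.5) = 0.3365 / 1.6574 = 0.2030
c = 5 / 87.5^0.2030 = 5 / 2.479 = 2.017
A = (6/2.017)^(1/0.2030) ⇒ ln A = ln(2.975)/0.2030 = 5.3697
A = e^5.3697 ≈ 214.8 km²

215 km²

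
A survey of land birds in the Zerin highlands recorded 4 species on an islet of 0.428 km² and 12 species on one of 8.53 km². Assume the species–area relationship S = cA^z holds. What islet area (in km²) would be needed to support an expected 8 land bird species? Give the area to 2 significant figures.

z = ln(12/4) / ln(8.53/0.428) = 1.0986 / 2.9922 = 0.3672
c = 4 / 0.428^0.3672 = 4 / 0.7323 = 5.462
A = (8/5.462)^(1/0.3672) ⇒ ln A = ln(1.465)/0.3672 = 1.0392
A = e^1.0392 ≈ 2.827 km²

2.8 km²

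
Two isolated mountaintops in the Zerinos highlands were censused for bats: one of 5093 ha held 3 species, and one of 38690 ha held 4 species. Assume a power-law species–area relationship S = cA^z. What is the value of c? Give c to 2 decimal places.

z = ln(S₂/S₁) / ln(A₂/A₁) = ln(4/3) / ln(38690/5093) = 0.2877 / 2.0277 = 0.1419
c = S₁ / A₁^z = 3 / 5093^0.1419 = 3 / 3.357 = 0.8937

0.89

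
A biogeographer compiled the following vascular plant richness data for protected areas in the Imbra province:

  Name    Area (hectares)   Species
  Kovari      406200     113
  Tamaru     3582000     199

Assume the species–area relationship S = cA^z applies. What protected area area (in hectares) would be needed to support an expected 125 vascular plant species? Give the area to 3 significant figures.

z = ln(199/113) / ln(3582000/406200) = 0.5659 / 2.1768 = 0.2600
c = 113 / 406200^0.2600 = 113 / 28.72 = 3.935
A = (125/3.935)^(1/0.2600) ⇒ ln A = ln(31.77)/0.2600 = 13.3028
A = e^13.3028 ≈ 598881 hectares

599000 hectares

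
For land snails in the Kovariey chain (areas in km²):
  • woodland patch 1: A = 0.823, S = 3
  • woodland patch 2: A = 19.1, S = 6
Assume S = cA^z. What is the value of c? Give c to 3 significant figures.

z = ln(S₂/S₁) / ln(A₂/A₁) = ln(6/3) / ln(19.1/0.823) = 0.6931 / 3.1445 = 0.2204
c = S₁ / A₁^z = 3 / 0.823^0.2204 = 3 / 0.958 = 3.132

3.13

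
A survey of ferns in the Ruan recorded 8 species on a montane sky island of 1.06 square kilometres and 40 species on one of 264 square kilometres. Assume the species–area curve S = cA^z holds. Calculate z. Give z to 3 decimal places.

0.292

Taking logs: ln S = ln c + z ln A, so z = (ln S₂ − ln S₁)/(ln A₂ − ln A₁).
z = ln(40/8) / ln(264/1.06) = ln(5) / ln(249.1) = 1.6094 / 5.5177 = 0.2917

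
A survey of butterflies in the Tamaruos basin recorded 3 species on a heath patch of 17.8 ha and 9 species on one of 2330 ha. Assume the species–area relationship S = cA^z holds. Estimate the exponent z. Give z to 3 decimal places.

Taking logs: ln S = ln c + z ln A, so z = (ln S₂ − ln S₁)/(ln A₂ − ln A₁).
z = ln(9/3) / ln(2330/17.8) = ln(3) / ln(130.9) = 1.0986 / 4.8744 = 0.2254

0.225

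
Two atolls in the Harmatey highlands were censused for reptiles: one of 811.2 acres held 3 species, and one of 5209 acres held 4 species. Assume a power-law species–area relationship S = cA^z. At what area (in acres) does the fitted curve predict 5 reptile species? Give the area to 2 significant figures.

22000 acres

z = ln(4/3) / ln(5209/811.2) = 0.2877 / 1.8596 = 0.1547
c = 3 / 811.2^0.1547 = 3 / 2.819 = 1.064
A = (5/1.064)^(1/0.1547) ⇒ ln A = ln(4.698)/0.1547 = 10.0006
A = e^10.0006 ≈ 22039 acres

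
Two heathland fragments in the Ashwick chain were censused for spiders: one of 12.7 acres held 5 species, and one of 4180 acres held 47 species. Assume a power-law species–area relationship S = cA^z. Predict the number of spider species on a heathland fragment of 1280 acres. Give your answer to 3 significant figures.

z = ln(47/5) / ln(4180/12.7) = 2.2407 / 5.7965 = 0.3866
c = 5 / 12.7^0.3866 = 5 / 2.671 = 1.872
S₃ = 1.872 × 1280^0.3866 = 1.872 × 15.89 ≈ 29.75

29.7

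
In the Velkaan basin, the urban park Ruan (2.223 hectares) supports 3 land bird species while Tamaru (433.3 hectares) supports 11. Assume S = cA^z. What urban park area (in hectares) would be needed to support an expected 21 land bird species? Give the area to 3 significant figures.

z = ln(11/3) / ln(433.3/2.223) = 1.2993 / 5.2726 = 0.2464
c = 3 / 2.223^0.2464 = 3 / 1.218 = 2.464
A = (21/2.464)^(1/0.2464) ⇒ ln A = ln(8.523)/0.2464 = 8.6955
A = e^8.6955 ≈ 5976 hectares

5980 hectares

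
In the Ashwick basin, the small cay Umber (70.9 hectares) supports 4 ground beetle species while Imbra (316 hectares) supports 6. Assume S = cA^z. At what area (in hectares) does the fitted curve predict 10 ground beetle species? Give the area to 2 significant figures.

2100 hectares

z = ln(6/4) / ln(316/70.9) = 0.4055 / 1.4945 = 0.2713
c = 4 / 70.9^0.2713 = 4 / 3.178 = 1.259
A = (10/1.259)^(1/0.2713) ⇒ ln A = ln(7.944)/0.2713 = 7.6386
A = e^7.6386 ≈ 2077 hectares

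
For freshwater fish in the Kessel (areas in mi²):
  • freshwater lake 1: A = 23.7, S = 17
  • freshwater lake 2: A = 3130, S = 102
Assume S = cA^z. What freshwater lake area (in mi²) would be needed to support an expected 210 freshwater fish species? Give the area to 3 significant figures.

22400 mi²

z = ln(102/17) / ln(3130/23.7) = 1.7918 / 4.8833 = 0.3669
c = 17 / 23.7^0.3669 = 17 / 3.195 = 5.321
A = (210/5.321)^(1/0.3669) ⇒ ln A = ln(39.46)/0.3669 = 10.0169
A = e^10.0169 ≈ 22402 mi²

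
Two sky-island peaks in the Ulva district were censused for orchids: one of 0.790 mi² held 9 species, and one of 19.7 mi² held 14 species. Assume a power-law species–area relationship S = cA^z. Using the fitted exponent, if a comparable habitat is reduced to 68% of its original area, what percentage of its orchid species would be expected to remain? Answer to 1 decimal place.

z = ln(14/9) / ln(19.7/0.79) = 0.4418 / 3.2163 = 0.1374
S_new/S_old = (A_new/A_old)^z = 0.68^0.1374 = exp(0.1374 × -0.3857) = 0.9484

94.8%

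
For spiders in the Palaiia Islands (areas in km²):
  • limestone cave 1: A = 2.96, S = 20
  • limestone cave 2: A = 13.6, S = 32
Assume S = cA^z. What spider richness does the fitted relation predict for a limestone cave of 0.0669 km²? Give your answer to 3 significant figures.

6.22

z = ln(32/20) / ln(13.6/2.96) = 0.4700 / 1.5249 = 0.3082
c = 20 / 2.96^0.3082 = 20 / 1.397 = 14.31
S₃ = 14.31 × 0.0669^0.3082 = 14.31 × 0.4345 ≈ 6.219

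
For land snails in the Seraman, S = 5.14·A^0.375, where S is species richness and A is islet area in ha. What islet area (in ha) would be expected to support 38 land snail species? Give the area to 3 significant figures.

207 ha

38 = 5.14 × A^0.375  ⇒  A^0.375 = 38/5.14 = 7.393
ln A = ln(7.393) / 0.375 = 2.0005 / 0.375 = 5.3348
A = e^5.3348 ≈ 207.4 ha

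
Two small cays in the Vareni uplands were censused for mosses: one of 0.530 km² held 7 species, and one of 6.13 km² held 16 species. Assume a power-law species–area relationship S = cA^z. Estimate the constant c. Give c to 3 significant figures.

z = ln(S₂/S₁) / ln(A₂/A₁) = ln(16/7) / ln(6.13/0.53) = 0.8267 / 2.4481 = 0.3377
c = S₁ / A₁^z = 7 / 0.53^0.3377 = 7 / 0.807 = 8.674

8.67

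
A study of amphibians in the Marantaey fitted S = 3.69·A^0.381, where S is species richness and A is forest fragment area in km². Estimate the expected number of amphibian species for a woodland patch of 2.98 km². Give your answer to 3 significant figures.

5.59

S = 3.69 × 2.98^0.381
ln S = ln 3.69 + 0.381 × ln 2.98 = 1.3056 + 0.381 × 1.0919 = 1.7216
S = e^1.7216 ≈ 5.594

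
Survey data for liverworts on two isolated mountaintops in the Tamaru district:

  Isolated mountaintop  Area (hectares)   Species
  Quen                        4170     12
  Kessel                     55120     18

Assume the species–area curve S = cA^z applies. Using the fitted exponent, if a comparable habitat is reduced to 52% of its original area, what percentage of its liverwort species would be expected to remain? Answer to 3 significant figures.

90.2%

z = ln(18/12) / ln(55120/4170) = 0.4055 / 2.5816 = 0.1571
S_new/S_old = (A_new/A_old)^z = 0.52^0.1571 = exp(0.1571 × -0.6539) = 0.9024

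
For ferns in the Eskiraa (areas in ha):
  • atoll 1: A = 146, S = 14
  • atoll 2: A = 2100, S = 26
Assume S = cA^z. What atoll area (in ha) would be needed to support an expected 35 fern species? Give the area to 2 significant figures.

z = ln(26/14) / ln(2100/146) = 0.6190 / 2.6661 = 0.2322
c = 14 / 146^0.2322 = 14 / 3.181 = 4.401
A = (35/4.401)^(1/0.2322) ⇒ ln A = ln(7.952)/0.2322 = 8.9299
A = e^8.9299 ≈ 7555 ha

7600 ha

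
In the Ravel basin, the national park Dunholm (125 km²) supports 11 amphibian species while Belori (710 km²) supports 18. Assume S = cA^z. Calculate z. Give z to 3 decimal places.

0.284

Taking logs: ln S = ln c + z ln A, so z = (ln S₂ − ln S₁)/(ln A₂ − ln A₁).
z = ln(18/11) / ln(710/125) = ln(1.636) / ln(5.68) = 0.4925 / 1.7370 = 0.2835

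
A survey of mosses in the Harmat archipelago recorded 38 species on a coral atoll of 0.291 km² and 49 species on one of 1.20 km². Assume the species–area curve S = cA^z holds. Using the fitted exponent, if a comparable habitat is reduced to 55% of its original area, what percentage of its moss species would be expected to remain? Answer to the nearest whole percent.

z = ln(49/38) / ln(1.2/0.291) = 0.2542 / 1.4168 = 0.1794
S_new/S_old = (A_new/A_old)^z = 0.55^0.1794 = exp(0.1794 × -0.5978) = 0.8983

90%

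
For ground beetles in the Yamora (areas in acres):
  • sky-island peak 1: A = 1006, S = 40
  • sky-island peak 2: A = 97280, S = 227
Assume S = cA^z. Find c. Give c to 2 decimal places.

2.90

z = ln(S₂/S₁) / ln(A₂/A₁) = ln(227/40) / ln(97280/1006) = 1.7361 / 4.5716 = 0.3798
c = S₁ / A₁^z = 40 / 1006^0.3798 = 40 / 13.81 = 2.896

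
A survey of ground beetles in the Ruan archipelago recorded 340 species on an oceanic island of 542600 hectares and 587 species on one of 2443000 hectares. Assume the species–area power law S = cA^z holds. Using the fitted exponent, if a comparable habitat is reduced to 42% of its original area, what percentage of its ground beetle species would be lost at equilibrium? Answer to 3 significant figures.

27.0%

z = ln(587/340) / ln(2443000/542600) = 0.5461 / 1.5046 = 0.3629
S_new/S_old = (A_new/A_old)^z = 0.42^0.3629 = exp(0.3629 × -0.8675) = 0.7299
Fraction lost = 1 − 0.7299 = 0.2701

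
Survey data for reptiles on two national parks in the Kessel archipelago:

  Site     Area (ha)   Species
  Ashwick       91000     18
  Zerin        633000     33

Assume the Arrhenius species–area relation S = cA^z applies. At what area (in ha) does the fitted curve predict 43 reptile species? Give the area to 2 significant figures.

1500000 ha

z = ln(33/18) / ln(633000/91000) = 0.6061 / 1.9396 = 0.3125
c = 18 / 91000^0.3125 = 18 / 35.46 = 0.5076
A = (43/0.5076)^(1/0.3125) ⇒ ln A = ln(84.71)/0.3125 = 14.2052
A = e^14.2052 ≈ 1476569 ha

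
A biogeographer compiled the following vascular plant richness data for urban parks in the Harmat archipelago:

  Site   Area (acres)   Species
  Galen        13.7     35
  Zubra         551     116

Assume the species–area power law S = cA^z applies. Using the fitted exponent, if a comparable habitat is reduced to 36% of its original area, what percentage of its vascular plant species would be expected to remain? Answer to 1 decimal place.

71.8%

z = ln(116/35) / ln(551/13.7) = 1.1982 / 3.6943 = 0.3243
S_new/S_old = (A_new/A_old)^z = 0.36^0.3243 = exp(0.3243 × -1.0217) = 0.7179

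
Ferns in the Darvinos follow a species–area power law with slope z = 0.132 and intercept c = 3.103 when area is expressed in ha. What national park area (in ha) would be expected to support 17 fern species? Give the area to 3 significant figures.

394000 ha

17 = 3.103 × A^0.132  ⇒  A^0.132 = 17/3.103 = 5.479
ln A = ln(5.479) / 0.132 = 1.7008 / 0.132 = 12.8852
A = e^12.8852 ≈ 394424 ha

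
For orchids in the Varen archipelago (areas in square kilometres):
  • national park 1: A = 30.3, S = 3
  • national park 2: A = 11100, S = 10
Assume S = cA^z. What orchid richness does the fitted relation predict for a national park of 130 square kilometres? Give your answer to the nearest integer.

4

z = ln(10/3) / ln(11100/30.3) = 1.2040 / 5.9036 = 0.2039
c = 3 / 30.3^0.2039 = 3 / 2.005 = 1.496
S₃ = 1.496 × 130^0.2039 = 1.496 × 2.698 ≈ 4.038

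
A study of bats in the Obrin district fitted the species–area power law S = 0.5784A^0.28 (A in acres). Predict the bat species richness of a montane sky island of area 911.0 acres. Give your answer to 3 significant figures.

S = 0.5784 × 911^0.28
ln S = ln 0.5784 + 0.28 × ln 911 = -0.5475 + 0.28 × 6.8145 = 1.3606
S = e^1.3606 ≈ 3.898

3.90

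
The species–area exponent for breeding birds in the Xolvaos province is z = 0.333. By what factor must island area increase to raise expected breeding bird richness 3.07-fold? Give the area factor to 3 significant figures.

29.0

(A₂/A₁)^0.333 = 3.07, so A₂/A₁ = 3.07^(1/0.333) = 3.07^3.003
ln(A₂/A₁) = ln 3.07 / 0.333 = 1.1217 / 0.333 = 3.3684
A₂/A₁ = e^3.3684 ≈ 29.03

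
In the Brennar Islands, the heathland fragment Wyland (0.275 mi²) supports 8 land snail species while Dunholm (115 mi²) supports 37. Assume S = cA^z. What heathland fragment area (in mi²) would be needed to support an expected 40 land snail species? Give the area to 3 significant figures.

156 mi²

z = ln(37/8) / ln(115/0.275) = 1.5315 / 6.0359 = 0.2537
c = 8 / 0.275^0.2537 = 8 / 0.7207 = 11.1
A = (40/11.1)^(1/0.2537) ⇒ ln A = ln(3.603)/0.2537 = 5.0522
A = e^5.0522 ≈ 156.4 mi²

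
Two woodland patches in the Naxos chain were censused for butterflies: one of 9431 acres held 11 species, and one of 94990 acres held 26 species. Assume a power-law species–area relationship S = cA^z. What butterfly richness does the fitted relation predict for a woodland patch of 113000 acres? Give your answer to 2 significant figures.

28

z = ln(26/11) / ln(94990/9431) = 0.8602 / 2.3098 = 0.3724
c = 11 / 9431^0.3724 = 11 / 30.21 = 0.3641
S₃ = 0.3641 × 113000^0.3724 = 0.3641 × 76.18 ≈ 27.74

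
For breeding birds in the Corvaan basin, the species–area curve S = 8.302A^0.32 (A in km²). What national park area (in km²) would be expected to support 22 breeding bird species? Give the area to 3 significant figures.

21.0 km²

22 = 8.302 × A^0.32  ⇒  A^0.32 = 22/8.302 = 2.65
ln A = ln(2.65) / 0.32 = 0.9745 / 0.32 = 3.0455
A = e^3.0455 ≈ 21.02 km²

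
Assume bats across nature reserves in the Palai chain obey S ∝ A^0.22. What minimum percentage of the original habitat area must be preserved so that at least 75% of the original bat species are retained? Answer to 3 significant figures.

Need (A_new/A_old)^0.22 = 0.75, so A_new/A_old = 0.75^(1/0.22) = 0.75^4.545
ln(A_new/A_old) = ln 0.75 / 0.22 = -0.2877 / 0.22 = -1.3076
A_new/A_old = e^-1.3076 ≈ 0.2705

27.0%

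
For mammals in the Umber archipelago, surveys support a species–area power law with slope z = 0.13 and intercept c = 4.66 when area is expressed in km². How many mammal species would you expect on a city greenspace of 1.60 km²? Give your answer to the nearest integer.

S = 4.66 × 1.6^0.13 = 4.66 × 1.063 ≈ 4.954

5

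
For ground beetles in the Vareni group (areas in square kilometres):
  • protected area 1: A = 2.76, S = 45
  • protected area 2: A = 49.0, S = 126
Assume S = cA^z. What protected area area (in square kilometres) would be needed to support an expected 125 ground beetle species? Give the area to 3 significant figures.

z = ln(126/45) / ln(49/2.76) = 1.0296 / 2.8766 = 0.3579
c = 45 / 2.76^0.3579 = 45 / 1.438 = 31.29
A = (125/31.29)^(1/0.3579) ⇒ ln A = ln(3.995)/0.3579 = 3.8696
A = e^3.8696 ≈ 47.92 square kilometres

47.9 square kilometres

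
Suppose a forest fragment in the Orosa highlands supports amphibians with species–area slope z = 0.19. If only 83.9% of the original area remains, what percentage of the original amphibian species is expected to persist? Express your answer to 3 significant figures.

S_new/S_old = (A_new/A_old)^z = 0.839^0.19
= exp(0.19 × ln 0.839) = exp(0.19 × -0.1755) = exp(-0.0334) ≈ 0.9672

96.7%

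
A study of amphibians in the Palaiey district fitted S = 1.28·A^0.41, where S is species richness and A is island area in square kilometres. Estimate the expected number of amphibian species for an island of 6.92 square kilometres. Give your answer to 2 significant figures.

2.8

S = 1.28 × 6.92^0.41
ln S = ln 1.28 + 0.41 × ln 6.92 = 0.2469 + 0.41 × 1.9344 = 1.0400
S = e^1.0400 ≈ 2.829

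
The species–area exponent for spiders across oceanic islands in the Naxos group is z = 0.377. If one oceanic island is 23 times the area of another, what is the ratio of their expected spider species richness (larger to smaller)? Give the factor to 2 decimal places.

3.26

S₂/S₁ = (A₂/A₁)^z = 23^0.377
ln(S₂/S₁) = 0.377 × ln 23 = 0.377 × 3.1355 = 1.1821
S₂/S₁ = e^1.1821 ≈ 3.261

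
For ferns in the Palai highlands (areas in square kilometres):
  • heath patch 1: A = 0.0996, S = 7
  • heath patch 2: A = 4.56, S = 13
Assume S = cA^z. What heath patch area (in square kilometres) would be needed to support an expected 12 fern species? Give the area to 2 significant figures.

2.8 square kilometres

z = ln(13/7) / ln(4.56/0.0996) = 0.6190 / 3.8239 = 0.1619
c = 7 / 0.0996^0.1619 = 7 / 0.6884 = 10.17
A = (12/10.17)^(1/0.1619) ⇒ ln A = ln(1.18)/0.1619 = 1.0229
A = e^1.0229 ≈ 2.781 square kilometres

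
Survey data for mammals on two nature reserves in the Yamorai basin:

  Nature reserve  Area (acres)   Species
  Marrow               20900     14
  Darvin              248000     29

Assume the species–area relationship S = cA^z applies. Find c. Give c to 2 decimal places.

z = ln(S₂/S₁) / ln(A₂/A₁) = ln(29/14) / ln(248000/20900) = 0.7282 / 2.4737 = 0.2944
c = S₁ / A₁^z = 14 / 20900^0.2944 = 14 / 18.7 = 0.7487

0.75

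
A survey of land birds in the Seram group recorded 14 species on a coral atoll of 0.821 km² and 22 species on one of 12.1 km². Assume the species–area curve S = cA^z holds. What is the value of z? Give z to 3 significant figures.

0.168

Taking logs: ln S = ln c + z ln A, so z = (ln S₂ − ln S₁)/(ln A₂ − ln A₁).
z = ln(22/14) / ln(12.1/0.821) = ln(1.571) / ln(14.74) = 0.4520 / 2.6904 = 0.1680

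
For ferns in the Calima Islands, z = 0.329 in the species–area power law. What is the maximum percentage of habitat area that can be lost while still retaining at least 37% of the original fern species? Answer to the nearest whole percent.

Need (A_new/A_old)^0.329 = 0.37, so A_new/A_old = 0.37^(1/0.329) = 0.37^3.04
ln(A_new/A_old) = ln 0.37 / 0.329 = -0.9943 / 0.329 = -3.0220
A_new/A_old = e^-3.0220 ≈ 0.0487
Fraction that can be lost = 1 − 0.0487 = 0.9513

95%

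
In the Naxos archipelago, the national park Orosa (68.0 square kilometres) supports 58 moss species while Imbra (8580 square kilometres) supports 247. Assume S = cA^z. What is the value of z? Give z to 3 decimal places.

Taking logs: ln S = ln c + z ln A, so z = (ln S₂ − ln S₁)/(ln A₂ − ln A₁).
z = ln(247/58) / ln(8580/68) = ln(4.259) / ln(126.2) = 1.4489 / 4.8377 = 0.2995

0.300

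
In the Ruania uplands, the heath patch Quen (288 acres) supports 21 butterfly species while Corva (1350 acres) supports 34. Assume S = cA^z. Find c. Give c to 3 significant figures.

z = ln(S₂/S₁) / ln(A₂/A₁) = ln(34/21) / ln(1350/288) = 0.4818 / 1.5449 = 0.3119
c = S₁ / A₁^z = 21 / 288^0.3119 = 21 / 5.849 = 3.591

3.59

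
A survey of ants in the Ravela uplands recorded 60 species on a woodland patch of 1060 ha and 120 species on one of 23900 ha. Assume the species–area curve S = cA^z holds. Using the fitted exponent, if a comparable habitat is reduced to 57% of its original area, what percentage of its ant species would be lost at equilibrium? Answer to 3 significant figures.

z = ln(120/60) / ln(23900/1060) = 0.6931 / 3.1156 = 0.2225
S_new/S_old = (A_new/A_old)^z = 0.57^0.2225 = exp(0.2225 × -0.5621) = 0.8824
Fraction lost = 1 − 0.8824 = 0.1176

11.8%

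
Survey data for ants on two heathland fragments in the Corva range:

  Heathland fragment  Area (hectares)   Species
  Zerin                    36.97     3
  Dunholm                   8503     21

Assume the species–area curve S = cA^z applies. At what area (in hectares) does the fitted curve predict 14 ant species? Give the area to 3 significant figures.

2740 hectares

z = ln(21/3) / ln(8503/36.97) = 1.9459 / 5.4381 = 0.3578
c = 3 / 36.97^0.3578 = 3 / 3.639 = 0.8243
A = (14/0.8243)^(1/0.3578) ⇒ ln A = ln(16.98)/0.3578 = 7.9151
A = e^7.9151 ≈ 2738 hectares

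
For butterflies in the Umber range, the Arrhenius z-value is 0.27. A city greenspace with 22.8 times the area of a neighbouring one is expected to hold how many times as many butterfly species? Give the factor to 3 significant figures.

S₂/S₁ = (A₂/A₁)^z = 22.8^0.27
ln(S₂/S₁) = 0.27 × ln 22.8 = 0.27 × 3.1268 = 0.8442
S₂/S₁ = e^0.8442 ≈ 2.326

2.33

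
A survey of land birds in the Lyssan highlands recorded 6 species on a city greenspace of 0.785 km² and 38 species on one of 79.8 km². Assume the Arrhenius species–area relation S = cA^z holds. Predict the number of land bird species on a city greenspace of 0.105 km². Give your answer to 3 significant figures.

2.69

z = ln(38/6) / ln(79.8/0.785) = 1.8458 / 4.6216 = 0.3994
c = 6 / 0.785^0.3994 = 6 / 0.9078 = 6.609
S₃ = 6.609 × 0.105^0.3994 = 6.609 × 0.4065 ≈ 2.687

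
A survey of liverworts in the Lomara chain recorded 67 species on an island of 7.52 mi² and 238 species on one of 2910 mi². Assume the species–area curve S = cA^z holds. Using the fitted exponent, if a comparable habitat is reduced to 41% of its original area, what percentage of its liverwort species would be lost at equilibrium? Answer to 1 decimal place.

z = ln(238/67) / ln(2910/7.52) = 1.2676 / 5.9583 = 0.2127
S_new/S_old = (A_new/A_old)^z = 0.41^0.2127 = exp(0.2127 × -0.8916) = 0.8272
Fraction lost = 1 − 0.8272 = 0.1728

17.3%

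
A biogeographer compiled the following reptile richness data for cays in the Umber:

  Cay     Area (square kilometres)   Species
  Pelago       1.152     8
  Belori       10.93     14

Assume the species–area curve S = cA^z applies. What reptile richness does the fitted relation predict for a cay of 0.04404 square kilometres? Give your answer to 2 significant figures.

z = ln(14/8) / ln(10.93/1.152) = 0.5596 / 2.2500 = 0.2487
c = 8 / 1.152^0.2487 = 8 / 1.036 = 7.723
S₃ = 7.723 × 0.04404^0.2487 = 7.723 × 0.4599 ≈ 3.552

3.6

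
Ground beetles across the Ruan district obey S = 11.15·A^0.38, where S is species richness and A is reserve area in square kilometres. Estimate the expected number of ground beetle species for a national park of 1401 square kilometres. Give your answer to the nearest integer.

S = 11.15 × 1401^0.38
ln S = ln 11.15 + 0.38 × ln 1401 = 2.4114 + 0.38 × 7.2449 = 5.1645
S = e^5.1645 ≈ 175

175 species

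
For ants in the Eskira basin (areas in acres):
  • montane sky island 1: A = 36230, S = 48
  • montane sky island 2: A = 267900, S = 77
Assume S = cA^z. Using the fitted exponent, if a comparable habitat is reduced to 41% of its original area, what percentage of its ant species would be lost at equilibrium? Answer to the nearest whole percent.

19%

z = ln(77/48) / ln(267900/36230) = 0.4726 / 2.0007 = 0.2362
S_new/S_old = (A_new/A_old)^z = 0.41^0.2362 = exp(0.2362 × -0.8916) = 0.8101
Fraction lost = 1 − 0.8101 = 0.1899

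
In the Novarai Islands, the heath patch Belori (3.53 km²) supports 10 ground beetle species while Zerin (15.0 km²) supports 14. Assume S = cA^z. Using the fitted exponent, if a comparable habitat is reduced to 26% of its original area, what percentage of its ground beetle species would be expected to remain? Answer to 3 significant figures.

73.1%

z = ln(14/10) / ln(15/3.53) = 0.3365 / 1.4468 = 0.2326
S_new/S_old = (A_new/A_old)^z = 0.26^0.2326 = exp(0.2326 × -1.3471) = 0.731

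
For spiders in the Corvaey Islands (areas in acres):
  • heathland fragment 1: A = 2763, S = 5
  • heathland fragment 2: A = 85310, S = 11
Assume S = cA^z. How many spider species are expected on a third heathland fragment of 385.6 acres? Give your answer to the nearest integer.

3

z = ln(11/5) / ln(85310/2763) = 0.7885 / 3.4300 = 0.2299
c = 5 / 2763^0.2299 = 5 / 6.181 = 0.8089
S₃ = 0.8089 × 385.6^0.2299 = 0.8089 × 3.931 ≈ 3.18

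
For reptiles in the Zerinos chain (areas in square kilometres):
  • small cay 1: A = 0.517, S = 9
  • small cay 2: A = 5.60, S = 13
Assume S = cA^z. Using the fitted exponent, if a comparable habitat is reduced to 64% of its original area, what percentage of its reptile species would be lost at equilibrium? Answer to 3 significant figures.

6.66%

z = ln(13/9) / ln(5.6/0.517) = 0.3677 / 2.3825 = 0.1543
S_new/S_old = (A_new/A_old)^z = 0.64^0.1543 = exp(0.1543 × -0.4463) = 0.9334
Fraction lost = 1 − 0.9334 = 0.06656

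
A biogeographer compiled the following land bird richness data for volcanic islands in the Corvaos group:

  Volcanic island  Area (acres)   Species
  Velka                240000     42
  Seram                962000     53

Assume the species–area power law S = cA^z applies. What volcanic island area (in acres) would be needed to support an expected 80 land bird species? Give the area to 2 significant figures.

11000000 acres

z = ln(53/42) / ln(962000/240000) = 0.2326 / 1.3884 = 0.1675
c = 42 / 240000^0.1675 = 42 / 7.97 = 5.27
A = (80/5.27)^(1/0.1675) ⇒ ln A = ln(15.18)/0.1675 = 16.2342
A = e^16.2342 ≈ 11230616 acres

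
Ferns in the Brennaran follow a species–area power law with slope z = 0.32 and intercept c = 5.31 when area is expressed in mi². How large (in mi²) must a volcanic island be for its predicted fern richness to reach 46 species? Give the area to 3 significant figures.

46 = 5.31 × A^0.32  ⇒  A^0.32 = 46/5.31 = 8.663
ln A = ln(8.663) / 0.32 = 2.1590 / 0.32 = 6.7470
A = e^6.7470 ≈ 851.5 mi²

852 mi²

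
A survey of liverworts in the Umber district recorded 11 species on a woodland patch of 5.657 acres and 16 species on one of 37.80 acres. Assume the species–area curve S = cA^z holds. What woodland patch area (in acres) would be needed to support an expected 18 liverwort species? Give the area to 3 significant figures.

68.7 acres

z = ln(16/11) / ln(37.8/5.657) = 0.3747 / 1.8994 = 0.1973
c = 11 / 5.657^0.1973 = 11 / 1.408 = 7.815
A = (18/7.815)^(1/0.1973) ⇒ ln A = ln(2.303)/0.1973 = 4.2294
A = e^4.2294 ≈ 68.67 acres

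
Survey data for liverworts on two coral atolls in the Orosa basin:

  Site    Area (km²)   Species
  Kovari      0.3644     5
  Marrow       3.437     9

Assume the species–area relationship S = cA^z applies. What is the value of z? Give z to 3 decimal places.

Taking logs: ln S = ln c + z ln A, so z = (ln S₂ − ln S₁)/(ln A₂ − ln A₁).
z = ln(9/5) / ln(3.437/0.3644) = ln(1.8) / ln(9.432) = 0.5878 / 2.2441 = 0.2619

0.262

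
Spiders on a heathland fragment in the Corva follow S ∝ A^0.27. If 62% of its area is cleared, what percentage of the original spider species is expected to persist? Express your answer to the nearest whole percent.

S_new/S_old = (A_new/A_old)^z = 0.38^0.27
= exp(0.27 × ln 0.38) = exp(0.27 × -0.9676) = exp(-0.2612) ≈ 0.7701

77%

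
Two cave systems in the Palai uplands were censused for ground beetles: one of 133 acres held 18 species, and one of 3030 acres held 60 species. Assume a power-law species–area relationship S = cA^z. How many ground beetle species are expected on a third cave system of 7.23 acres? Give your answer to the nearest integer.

6

z = ln(60/18) / ln(3030/133) = 1.2040 / 3.1260 = 0.3852
c = 18 / 133^0.3852 = 18 / 6.577 = 2.737
S₃ = 2.737 × 7.23^0.3852 = 2.737 × 2.142 ≈ 5.864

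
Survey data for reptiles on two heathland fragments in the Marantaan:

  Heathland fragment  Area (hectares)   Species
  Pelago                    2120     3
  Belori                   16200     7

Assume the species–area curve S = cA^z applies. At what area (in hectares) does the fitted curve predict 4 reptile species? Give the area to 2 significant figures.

4200 hectares

z = ln(7/3) / ln(16200/2120) = 0.8473 / 2.0336 = 0.4167
c = 3 / 2120^0.4167 = 3 / 24.32 = 0.1234
A = (4/0.1234)^(1/0.4167) ⇒ ln A = ln(32.42)/0.4167 = 8.3496
A = e^8.3496 ≈ 4229 hectares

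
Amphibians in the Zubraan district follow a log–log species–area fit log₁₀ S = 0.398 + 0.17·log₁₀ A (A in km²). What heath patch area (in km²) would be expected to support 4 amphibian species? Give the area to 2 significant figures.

4 = 2.5 × A^0.17  ⇒  A^0.17 = 4/2.5 = 1.6
ln A = ln(1.6) / 0.17 = 0.4699 / 0.17 = 2.7639
A = e^2.7639 ≈ 15.86 km²

16 km²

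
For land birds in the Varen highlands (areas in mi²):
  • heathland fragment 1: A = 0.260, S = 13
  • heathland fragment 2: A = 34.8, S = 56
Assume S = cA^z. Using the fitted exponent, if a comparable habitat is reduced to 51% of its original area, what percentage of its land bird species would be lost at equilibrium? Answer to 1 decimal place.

18.2%

z = ln(56/13) / ln(34.8/0.26) = 1.4604 / 4.8967 = 0.2982
S_new/S_old = (A_new/A_old)^z = 0.51^0.2982 = exp(0.2982 × -0.6733) = 0.8181
Fraction lost = 1 − 0.8181 = 0.1819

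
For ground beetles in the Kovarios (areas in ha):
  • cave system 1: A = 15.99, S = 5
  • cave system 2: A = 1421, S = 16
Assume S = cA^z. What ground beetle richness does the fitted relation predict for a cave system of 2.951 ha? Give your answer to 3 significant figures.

z = ln(16/5) / ln(1421/15.99) = 1.1632 / 4.4872 = 0.2592
c = 5 / 15.99^0.2592 = 5 / 2.051 = 2.437
S₃ = 2.437 × 2.951^0.2592 = 2.437 × 1.324 ≈ 3.227

3.23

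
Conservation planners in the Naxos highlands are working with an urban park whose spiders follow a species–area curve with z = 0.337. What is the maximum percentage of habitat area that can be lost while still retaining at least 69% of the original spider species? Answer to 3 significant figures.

Need (A_new/A_old)^0.337 = 0.69, so A_new/A_old = 0.69^(1/0.337) = 0.69^2.967
ln(A_new/A_old) = ln 0.69 / 0.337 = -0.3711 / 0.337 = -1.1011
A_new/A_old = e^-1.1011 ≈ 0.3325
Fraction that can be lost = 1 − 0.3325 = 0.6675

66.7%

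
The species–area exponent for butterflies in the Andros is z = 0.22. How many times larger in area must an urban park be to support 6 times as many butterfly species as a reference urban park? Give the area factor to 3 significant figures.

3440

(A₂/A₁)^0.22 = 6, so A₂/A₁ = 6^(1/0.22) = 6^4.545
ln(A₂/A₁) = ln 6 / 0.22 = 1.7918 / 0.22 = 8.1444
A₂/A₁ = e^8.1444 ≈ 3444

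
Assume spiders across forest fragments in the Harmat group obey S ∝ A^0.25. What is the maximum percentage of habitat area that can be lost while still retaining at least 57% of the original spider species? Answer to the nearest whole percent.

Need (A_new/A_old)^0.25 = 0.57, so A_new/A_old = 0.57^(1/0.25) = 0.57^4
ln(A_new/A_old) = ln 0.57 / 0.25 = -0.5621 / 0.25 = -2.2485
A_new/A_old = e^-2.2485 ≈ 0.1056
Fraction that can be lost = 1 − 0.1056 = 0.8944

89%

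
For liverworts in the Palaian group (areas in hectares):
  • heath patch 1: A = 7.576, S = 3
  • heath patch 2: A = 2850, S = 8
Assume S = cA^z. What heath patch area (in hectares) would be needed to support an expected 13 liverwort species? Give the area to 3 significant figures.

53700 hectares

z = ln(8/3) / ln(2850/7.576) = 0.9808 / 5.9301 = 0.1654
c = 3 / 7.576^0.1654 = 3 / 1.398 = 2.146
A = (13/2.146)^(1/0.1654) ⇒ ln A = ln(6.057)/0.1654 = 10.8905
A = e^10.8905 ≈ 53662 hectares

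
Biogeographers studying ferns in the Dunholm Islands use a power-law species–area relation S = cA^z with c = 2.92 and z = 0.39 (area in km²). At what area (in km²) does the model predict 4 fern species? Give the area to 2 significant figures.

2.2 km²

4 = 2.92 × A^0.39  ⇒  A^0.39 = 4/2.92 = 1.37
ln A = ln(1.37) / 0.39 = 0.3147 / 0.39 = 0.8070
A = e^0.8070 ≈ 2.241 km²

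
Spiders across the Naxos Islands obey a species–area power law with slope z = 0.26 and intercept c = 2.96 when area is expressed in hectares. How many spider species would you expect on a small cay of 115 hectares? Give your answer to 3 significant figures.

S = 2.96 × 115^0.26
ln S = ln 2.96 + 0.26 × ln 115 = 1.0852 + 0.26 × 4.7449 = 2.3189
S = e^2.3189 ≈ 10.16

10.2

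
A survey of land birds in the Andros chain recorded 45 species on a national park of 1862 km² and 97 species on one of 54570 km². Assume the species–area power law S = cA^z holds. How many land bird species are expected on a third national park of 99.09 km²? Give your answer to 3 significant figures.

23.1

z = ln(97/45) / ln(54570/1862) = 0.7680 / 3.3778 = 0.2274
c = 45 / 1862^0.2274 = 45 / 5.54 = 8.122
S₃ = 8.122 × 99.09^0.2274 = 8.122 × 2.844 ≈ 23.1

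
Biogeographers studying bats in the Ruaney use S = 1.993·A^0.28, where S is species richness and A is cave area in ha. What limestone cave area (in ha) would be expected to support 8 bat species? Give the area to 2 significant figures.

140 ha

8 = 1.993 × A^0.28  ⇒  A^0.28 = 8/1.993 = 4.014
ln A = ln(4.014) / 0.28 = 1.3898 / 0.28 = 4.9636
A = e^4.9636 ≈ 143.1 ha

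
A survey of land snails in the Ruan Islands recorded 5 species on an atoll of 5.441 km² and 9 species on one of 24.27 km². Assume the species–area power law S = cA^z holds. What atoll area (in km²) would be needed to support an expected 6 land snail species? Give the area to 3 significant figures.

8.65 km²

z = ln(9/5) / ln(24.27/5.441) = 0.5878 / 1.4953 = 0.3931
c = 5 / 5.441^0.3931 = 5 / 1.946 = 2.569
A = (6/2.569)^(1/0.3931) ⇒ ln A = ln(2.335)/0.3931 = 2.1578
A = e^2.1578 ≈ 8.652 km²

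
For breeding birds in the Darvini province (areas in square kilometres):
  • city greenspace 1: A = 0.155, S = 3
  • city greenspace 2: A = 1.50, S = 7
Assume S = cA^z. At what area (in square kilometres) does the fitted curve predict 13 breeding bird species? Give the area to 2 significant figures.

7.9 square kilometres

z = ln(7/3) / ln(1.5/0.155) = 0.8473 / 2.2698 = 0.3733
c = 3 / 0.155^0.3733 = 3 / 0.4986 = 6.017
A = (13/6.017)^(1/0.3733) ⇒ ln A = ln(2.161)/0.3733 = 2.0638
A = e^2.0638 ≈ 7.876 square kilometres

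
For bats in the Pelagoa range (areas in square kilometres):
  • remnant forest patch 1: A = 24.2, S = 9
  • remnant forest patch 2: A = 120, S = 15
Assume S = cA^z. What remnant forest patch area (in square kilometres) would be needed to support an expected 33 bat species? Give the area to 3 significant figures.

1420 square kilometres

z = ln(15/9) / ln(120/24.2) = 0.5108 / 1.6011 = 0.3190
c = 9 / 24.2^0.3190 = 9 / 2.764 = 3.257
A = (33/3.257)^(1/0.3190) ⇒ ln A = ln(10.13)/0.3190 = 7.2588
A = e^7.2588 ≈ 1421 square kilometres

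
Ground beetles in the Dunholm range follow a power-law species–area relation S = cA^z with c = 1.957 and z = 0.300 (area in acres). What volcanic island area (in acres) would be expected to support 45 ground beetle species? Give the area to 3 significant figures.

34600 acres

45 = 1.957 × A^0.3  ⇒  A^0.3 = 45/1.957 = 22.99
ln A = ln(22.99) / 0.3 = 3.1352 / 0.3 = 10.4508
A = e^10.4508 ≈ 34573 acres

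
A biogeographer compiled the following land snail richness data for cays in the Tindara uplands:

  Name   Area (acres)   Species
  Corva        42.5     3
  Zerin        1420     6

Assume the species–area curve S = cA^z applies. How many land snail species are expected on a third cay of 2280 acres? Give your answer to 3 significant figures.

z = ln(6/3) / ln(1420/42.5) = 0.6931 / 3.5089 = 0.1975
c = 3 / 42.5^0.1975 = 3 / 2.097 = 1.43
S₃ = 1.43 × 2280^0.1975 = 1.43 × 4.606 ≈ 6.588

6.59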